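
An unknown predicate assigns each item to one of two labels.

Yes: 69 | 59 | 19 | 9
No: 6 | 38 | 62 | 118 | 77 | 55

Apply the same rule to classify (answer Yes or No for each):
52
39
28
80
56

No, Yes, No, No, No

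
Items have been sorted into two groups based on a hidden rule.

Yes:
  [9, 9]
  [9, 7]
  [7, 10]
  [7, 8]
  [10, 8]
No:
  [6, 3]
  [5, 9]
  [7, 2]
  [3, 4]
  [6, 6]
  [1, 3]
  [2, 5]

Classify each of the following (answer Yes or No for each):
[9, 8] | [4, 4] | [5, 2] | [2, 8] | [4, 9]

Yes, No, No, No, No

'Yes' ⟺ sum ≥ 15.
Yes: [9, 8], since 9+8 = 17.
No: [4, 4], since 4+4 = 8.
No: [5, 2], since 5+2 = 7.
No: [2, 8], since 2+8 = 10.
No: [4, 9], since 4+9 = 13.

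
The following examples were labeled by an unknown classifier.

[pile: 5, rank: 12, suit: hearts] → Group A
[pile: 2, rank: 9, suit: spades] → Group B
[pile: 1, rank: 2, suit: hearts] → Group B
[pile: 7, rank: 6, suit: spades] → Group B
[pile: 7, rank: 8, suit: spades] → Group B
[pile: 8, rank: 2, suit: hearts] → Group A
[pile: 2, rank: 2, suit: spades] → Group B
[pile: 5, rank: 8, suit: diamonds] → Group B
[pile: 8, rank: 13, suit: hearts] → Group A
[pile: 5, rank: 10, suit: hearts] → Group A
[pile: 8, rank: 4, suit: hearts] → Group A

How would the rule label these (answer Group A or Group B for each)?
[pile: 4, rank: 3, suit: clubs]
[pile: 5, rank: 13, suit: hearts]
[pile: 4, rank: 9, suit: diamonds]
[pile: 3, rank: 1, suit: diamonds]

Group B, Group A, Group B, Group B

The simplest hypothesis consistent with all the labels is: suit is hearts AND pile ≥ 2.
[pile: 4, rank: 3, suit: clubs] — suit is clubs, pile = 4, hence Group B. [pile: 5, rank: 13, suit: hearts] — suit is hearts, pile = 5, hence Group A. [pile: 4, rank: 9, suit: diamonds] — suit is diamonds, pile = 4, hence Group B. [pile: 3, rank: 1, suit: diamonds] — suit is diamonds, pile = 3, hence Group B.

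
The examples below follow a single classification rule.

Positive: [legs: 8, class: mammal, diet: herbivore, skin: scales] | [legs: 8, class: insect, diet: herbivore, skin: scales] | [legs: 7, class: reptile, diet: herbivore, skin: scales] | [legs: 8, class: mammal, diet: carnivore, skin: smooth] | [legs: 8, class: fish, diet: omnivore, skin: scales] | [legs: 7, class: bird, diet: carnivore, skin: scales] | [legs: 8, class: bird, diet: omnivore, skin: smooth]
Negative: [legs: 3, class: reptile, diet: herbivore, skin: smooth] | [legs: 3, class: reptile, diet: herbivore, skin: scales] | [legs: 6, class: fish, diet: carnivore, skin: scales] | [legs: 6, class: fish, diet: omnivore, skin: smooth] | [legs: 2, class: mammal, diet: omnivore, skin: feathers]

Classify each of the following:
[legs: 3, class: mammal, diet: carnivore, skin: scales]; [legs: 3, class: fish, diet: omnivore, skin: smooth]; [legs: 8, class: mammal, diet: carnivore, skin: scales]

Negative, Negative, Positive

Every 'Positive' example satisfies: legs ≥ 7. None of the 'Negative' examples do.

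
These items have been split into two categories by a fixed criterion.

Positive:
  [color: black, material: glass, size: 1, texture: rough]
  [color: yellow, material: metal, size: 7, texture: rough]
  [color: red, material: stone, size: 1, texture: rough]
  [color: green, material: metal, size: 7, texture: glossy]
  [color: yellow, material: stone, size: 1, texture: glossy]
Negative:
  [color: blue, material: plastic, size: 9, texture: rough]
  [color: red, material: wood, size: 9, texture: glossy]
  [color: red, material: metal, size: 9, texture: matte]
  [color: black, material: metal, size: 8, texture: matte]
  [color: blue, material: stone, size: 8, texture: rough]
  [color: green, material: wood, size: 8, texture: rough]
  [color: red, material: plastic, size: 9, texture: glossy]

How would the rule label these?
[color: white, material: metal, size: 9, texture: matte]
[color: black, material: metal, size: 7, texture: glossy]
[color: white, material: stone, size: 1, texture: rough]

Negative, Positive, Positive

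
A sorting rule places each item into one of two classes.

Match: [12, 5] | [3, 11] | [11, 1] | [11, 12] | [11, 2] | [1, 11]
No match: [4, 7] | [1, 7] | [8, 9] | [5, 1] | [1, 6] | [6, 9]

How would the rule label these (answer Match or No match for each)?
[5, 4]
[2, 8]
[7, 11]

Rule: max ≥ 11. This holds for each 'Match' example and fails for each 'No match' one.
No match: [5, 4], since max 5.
No match: [2, 8], since max 8.
Match: [7, 11], since max 11.

No match, No match, Match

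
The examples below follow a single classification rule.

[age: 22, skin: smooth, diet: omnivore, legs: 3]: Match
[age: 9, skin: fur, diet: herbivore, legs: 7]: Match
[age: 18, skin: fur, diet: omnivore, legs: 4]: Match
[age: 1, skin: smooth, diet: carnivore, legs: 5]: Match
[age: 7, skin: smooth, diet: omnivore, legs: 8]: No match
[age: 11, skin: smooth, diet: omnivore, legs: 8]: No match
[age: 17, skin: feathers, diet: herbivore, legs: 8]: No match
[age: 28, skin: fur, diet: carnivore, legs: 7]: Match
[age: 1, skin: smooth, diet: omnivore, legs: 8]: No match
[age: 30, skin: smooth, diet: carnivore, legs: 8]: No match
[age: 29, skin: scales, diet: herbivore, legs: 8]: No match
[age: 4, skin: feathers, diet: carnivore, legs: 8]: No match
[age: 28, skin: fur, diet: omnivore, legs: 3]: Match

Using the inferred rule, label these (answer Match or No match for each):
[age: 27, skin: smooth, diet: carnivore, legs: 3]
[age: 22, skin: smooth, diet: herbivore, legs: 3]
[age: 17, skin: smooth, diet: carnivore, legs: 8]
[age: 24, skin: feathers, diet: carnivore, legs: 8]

The common property of the 'Match' items is: legs ≤ 7. No 'No match' item has it.
[age: 27, skin: smooth, diet: carnivore, legs: 3]: Match (legs = 3). [age: 22, skin: smooth, diet: herbivore, legs: 3]: Match (legs = 3). [age: 17, skin: smooth, diet: carnivore, legs: 8]: No match (legs = 8). [age: 24, skin: feathers, diet: carnivore, legs: 8]: No match (legs = 8).

Match, Match, No match, No match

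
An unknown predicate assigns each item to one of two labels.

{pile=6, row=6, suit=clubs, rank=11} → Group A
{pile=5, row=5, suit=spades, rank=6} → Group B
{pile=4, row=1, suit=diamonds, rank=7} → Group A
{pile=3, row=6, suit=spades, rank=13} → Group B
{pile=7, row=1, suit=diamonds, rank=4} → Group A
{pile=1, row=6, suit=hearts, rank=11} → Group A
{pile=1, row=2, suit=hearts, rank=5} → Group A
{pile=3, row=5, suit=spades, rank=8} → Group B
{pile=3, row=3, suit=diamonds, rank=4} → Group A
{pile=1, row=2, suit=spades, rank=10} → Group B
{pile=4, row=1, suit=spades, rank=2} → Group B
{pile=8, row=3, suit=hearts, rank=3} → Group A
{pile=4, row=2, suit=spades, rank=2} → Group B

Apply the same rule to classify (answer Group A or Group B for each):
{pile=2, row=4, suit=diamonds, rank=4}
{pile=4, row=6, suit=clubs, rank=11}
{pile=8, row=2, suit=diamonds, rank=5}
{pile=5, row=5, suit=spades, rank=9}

Group A, Group A, Group A, Group B

The simplest hypothesis consistent with all the labels is: suit is not spades.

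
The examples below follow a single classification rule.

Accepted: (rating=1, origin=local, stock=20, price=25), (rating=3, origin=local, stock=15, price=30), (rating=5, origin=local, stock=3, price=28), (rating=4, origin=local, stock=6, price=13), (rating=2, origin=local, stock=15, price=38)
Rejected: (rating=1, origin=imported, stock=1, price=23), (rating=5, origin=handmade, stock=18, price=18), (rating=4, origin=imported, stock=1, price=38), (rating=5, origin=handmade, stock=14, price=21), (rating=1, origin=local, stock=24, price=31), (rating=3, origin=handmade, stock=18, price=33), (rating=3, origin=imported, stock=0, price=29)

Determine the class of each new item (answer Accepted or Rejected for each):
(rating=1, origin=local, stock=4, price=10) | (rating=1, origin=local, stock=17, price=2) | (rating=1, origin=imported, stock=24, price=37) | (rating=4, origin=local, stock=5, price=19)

The rule appears to be: origin is local AND stock ≤ 20.
(rating=1, origin=local, stock=4, price=10): Accepted (origin is local, stock = 4). (rating=1, origin=local, stock=17, price=2): Accepted (origin is local, stock = 17). (rating=1, origin=imported, stock=24, price=37): Rejected (origin is imported, stock = 24). (rating=4, origin=local, stock=5, price=19): Accepted (origin is local, stock = 5).

Accepted, Accepted, Rejected, Accepted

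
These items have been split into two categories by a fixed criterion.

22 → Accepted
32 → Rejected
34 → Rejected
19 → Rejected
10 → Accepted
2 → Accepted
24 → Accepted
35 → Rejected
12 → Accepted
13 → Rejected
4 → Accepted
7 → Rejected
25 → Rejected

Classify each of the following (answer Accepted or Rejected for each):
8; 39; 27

Accepted, Rejected, Rejected

Rule: even AND at most 24. This holds for each 'Accepted' example and fails for each 'Rejected' one.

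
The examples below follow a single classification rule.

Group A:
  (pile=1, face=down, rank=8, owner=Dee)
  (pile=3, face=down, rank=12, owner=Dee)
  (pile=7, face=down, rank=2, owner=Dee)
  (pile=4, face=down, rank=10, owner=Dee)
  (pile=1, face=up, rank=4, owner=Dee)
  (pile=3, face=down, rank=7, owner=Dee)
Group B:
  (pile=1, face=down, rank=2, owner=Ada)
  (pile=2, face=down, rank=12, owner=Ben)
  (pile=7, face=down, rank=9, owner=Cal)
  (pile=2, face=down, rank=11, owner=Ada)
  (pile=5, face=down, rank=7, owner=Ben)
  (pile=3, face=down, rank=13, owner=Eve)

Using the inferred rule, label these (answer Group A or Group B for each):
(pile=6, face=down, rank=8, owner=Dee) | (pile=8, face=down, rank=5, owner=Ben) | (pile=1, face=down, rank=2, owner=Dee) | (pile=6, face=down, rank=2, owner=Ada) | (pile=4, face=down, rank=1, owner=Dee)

The simplest hypothesis consistent with all the labels is: owner is Dee.
(pile=6, face=down, rank=8, owner=Dee): Group A (owner is Dee).
(pile=8, face=down, rank=5, owner=Ben): Group B (owner is Ben).
(pile=1, face=down, rank=2, owner=Dee): Group A (owner is Dee).
(pile=6, face=down, rank=2, owner=Ada): Group B (owner is Ada).
(pile=4, face=down, rank=1, owner=Dee): Group A (owner is Dee).

Group A, Group B, Group A, Group B, Group A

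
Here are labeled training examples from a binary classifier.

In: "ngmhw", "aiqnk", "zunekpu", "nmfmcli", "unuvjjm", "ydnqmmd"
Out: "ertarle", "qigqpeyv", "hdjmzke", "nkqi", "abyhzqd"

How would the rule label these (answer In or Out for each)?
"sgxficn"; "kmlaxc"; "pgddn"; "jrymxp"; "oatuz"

In, Out, In, Out, Out

The rule appears to be: odd length AND contains 'n'.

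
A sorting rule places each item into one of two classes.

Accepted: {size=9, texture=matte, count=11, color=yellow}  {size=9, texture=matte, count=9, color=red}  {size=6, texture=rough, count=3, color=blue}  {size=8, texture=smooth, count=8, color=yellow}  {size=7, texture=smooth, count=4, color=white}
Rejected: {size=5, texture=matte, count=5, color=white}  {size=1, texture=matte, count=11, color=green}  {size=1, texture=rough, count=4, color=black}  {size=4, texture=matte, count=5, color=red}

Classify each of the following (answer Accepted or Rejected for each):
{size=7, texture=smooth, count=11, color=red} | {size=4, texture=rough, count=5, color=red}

Accepted, Rejected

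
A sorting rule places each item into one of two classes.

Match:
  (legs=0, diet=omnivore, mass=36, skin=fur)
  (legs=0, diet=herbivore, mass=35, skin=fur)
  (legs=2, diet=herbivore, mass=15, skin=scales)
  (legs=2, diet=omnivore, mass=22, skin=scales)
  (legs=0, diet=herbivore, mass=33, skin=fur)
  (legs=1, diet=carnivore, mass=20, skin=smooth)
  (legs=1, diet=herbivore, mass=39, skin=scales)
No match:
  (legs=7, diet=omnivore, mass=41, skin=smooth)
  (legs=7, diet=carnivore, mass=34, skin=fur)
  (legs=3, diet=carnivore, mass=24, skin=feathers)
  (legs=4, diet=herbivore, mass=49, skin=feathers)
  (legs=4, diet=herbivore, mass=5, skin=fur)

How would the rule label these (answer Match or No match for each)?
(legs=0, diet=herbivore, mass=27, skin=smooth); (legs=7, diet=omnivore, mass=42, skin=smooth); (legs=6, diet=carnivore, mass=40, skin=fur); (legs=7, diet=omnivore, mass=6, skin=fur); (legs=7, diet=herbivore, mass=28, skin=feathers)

The distinguishing property — legs ≤ 2 — holds for all the 'Match' cases and none of the 'No match' cases.
(legs=0, diet=herbivore, mass=27, skin=smooth): Match (legs = 0).
(legs=7, diet=omnivore, mass=42, skin=smooth): No match (legs = 7).
(legs=6, diet=carnivore, mass=40, skin=fur): No match (legs = 6).
(legs=7, diet=omnivore, mass=6, skin=fur): No match (legs = 7).
(legs=7, diet=herbivore, mass=28, skin=feathers): No match (legs = 7).

Match, No match, No match, No match, No match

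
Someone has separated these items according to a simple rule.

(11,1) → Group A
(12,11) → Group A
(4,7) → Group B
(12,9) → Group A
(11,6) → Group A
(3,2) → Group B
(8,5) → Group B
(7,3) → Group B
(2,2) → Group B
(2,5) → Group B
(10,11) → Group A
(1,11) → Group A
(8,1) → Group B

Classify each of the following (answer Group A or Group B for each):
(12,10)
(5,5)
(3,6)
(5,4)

The classifier is using: max ≥ 9.

Group A, Group B, Group B, Group B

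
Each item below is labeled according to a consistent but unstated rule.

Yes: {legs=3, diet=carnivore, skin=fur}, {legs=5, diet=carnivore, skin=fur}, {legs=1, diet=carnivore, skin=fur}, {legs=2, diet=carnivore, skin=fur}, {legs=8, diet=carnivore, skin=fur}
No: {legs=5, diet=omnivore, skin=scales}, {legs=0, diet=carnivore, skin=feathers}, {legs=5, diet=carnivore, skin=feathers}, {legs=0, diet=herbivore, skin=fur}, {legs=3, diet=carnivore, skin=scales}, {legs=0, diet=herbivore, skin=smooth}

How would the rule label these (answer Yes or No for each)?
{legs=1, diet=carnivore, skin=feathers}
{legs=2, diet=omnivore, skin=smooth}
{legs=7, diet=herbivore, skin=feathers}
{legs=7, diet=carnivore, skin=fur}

No, No, No, Yes

The common property of the 'Yes' items is: diet is carnivore AND skin is fur. No 'No' item has it.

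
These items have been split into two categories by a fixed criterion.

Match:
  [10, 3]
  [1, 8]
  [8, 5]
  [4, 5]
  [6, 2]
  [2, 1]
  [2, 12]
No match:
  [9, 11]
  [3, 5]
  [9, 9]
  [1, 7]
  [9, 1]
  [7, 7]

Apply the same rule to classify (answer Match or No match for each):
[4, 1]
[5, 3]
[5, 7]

Match, No match, No match

The rule appears to be: product is even.
[4, 1]: Match (4·1 = 4).
[5, 3]: No match (5·3 = 15).
[5, 7]: No match (5·7 = 35).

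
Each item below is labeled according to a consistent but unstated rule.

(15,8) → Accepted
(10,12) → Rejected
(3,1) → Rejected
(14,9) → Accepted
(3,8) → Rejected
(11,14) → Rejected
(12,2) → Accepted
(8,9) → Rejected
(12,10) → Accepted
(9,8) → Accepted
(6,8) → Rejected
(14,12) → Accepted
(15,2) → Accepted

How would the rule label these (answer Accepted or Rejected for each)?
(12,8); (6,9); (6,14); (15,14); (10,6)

The simplest hypothesis consistent with all the labels is: first > second AND sum ≥ 11.
(12,8): Accepted (12 > 8, 12+8 = 20).
(6,9): Rejected (6 < 9, 6+9 = 15).
(6,14): Rejected (6 < 14, 6+14 = 20).
(15,14): Accepted (15 > 14, 15+14 = 29).
(10,6): Accepted (10 > 6, 10+6 = 16).

Accepted, Rejected, Rejected, Accepted, Accepted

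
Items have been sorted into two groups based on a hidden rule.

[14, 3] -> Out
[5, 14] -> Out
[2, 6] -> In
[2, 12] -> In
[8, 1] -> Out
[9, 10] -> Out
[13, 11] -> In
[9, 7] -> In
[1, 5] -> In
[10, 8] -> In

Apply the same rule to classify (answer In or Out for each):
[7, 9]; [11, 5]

Rule: sum is even. This holds for each 'In' example and fails for each 'Out' one.
[7, 9]: 7+9 = 16 — qualifies, so In.
[11, 5]: 11+5 = 16 — qualifies, so In.

In, In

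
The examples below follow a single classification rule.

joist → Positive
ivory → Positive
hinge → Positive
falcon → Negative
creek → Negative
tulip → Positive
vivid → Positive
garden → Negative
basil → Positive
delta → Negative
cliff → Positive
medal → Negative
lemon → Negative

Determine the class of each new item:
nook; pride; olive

Negative, Positive, Positive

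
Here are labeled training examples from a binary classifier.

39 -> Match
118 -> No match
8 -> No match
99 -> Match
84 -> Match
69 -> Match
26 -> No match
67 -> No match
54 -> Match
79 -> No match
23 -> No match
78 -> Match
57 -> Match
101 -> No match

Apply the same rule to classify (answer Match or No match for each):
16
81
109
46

The common property of the 'Match' items is: multiple of 3. No 'No match' item has it.
16 — 16 = 3·5 + 1, hence No match. 81 — 81 = 3·27, hence Match. 109 — 109 = 3·36 + 1, hence No match. 46 — 46 = 3·15 + 1, hence No match.

No match, Match, No match, No match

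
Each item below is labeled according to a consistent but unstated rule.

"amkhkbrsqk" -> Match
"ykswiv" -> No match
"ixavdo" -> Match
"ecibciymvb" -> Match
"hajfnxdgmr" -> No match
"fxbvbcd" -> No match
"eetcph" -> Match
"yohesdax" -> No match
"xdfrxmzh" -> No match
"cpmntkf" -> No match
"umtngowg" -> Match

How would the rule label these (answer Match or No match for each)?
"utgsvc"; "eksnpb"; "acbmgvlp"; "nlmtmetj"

The simplest hypothesis consistent with all the labels is: starts with a vowel.

Match, Match, Match, No match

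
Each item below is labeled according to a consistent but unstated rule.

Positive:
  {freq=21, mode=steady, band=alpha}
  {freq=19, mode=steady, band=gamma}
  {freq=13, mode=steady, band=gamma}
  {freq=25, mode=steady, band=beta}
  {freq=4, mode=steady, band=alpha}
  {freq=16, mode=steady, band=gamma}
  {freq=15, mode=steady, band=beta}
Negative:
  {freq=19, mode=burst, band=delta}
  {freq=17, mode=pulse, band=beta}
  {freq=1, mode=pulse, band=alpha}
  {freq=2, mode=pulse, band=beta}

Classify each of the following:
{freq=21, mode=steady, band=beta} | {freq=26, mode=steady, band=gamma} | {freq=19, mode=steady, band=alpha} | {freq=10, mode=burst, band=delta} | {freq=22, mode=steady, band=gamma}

Positive, Positive, Positive, Negative, Positive

The classifier is using: mode is steady.
{freq=21, mode=steady, band=beta} — mode is steady, hence Positive. {freq=26, mode=steady, band=gamma} — mode is steady, hence Positive. {freq=19, mode=steady, band=alpha} — mode is steady, hence Positive. {freq=10, mode=burst, band=delta} — mode is burst, hence Negative. {freq=22, mode=steady, band=gamma} — mode is steady, hence Positive.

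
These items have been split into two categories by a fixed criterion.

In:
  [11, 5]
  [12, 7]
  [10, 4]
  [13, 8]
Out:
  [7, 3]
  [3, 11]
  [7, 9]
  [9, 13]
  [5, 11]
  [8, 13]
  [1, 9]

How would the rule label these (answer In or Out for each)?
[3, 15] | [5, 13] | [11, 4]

The classifier is using: first ≥ 10.
Out: [3, 15], since first 3. Out: [5, 13], since first 5. In: [11, 4], since first 11.

Out, Out, In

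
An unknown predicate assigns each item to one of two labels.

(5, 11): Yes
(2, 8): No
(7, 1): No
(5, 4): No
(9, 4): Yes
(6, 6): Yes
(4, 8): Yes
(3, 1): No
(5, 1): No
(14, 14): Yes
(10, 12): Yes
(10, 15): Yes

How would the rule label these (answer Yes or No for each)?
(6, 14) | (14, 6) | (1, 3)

Yes, Yes, No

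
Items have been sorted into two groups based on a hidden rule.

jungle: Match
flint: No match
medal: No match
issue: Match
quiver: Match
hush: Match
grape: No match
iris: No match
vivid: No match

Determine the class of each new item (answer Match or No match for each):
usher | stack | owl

Match, No match, No match

The rule appears to be: contains 'u'.
usher — has 'u', hence Match.
stack — no 'u', hence No match.
owl — no 'u', hence No match.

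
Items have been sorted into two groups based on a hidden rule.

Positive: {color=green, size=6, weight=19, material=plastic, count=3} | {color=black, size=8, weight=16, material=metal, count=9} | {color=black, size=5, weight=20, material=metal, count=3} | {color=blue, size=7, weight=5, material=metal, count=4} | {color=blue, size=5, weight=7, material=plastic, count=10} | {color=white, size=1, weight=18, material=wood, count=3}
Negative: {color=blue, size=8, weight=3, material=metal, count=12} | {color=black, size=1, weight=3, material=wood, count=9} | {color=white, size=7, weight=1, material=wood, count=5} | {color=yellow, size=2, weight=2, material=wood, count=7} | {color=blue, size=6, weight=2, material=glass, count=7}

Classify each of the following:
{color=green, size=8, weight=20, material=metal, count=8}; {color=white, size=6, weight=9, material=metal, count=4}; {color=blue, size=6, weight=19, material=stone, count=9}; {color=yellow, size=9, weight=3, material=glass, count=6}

The classifier is using: weight ≥ 5.
{color=green, size=8, weight=20, material=metal, count=8} — weight = 20, hence Positive. {color=white, size=6, weight=9, material=metal, count=4} — weight = 9, hence Positive. {color=blue, size=6, weight=19, material=stone, count=9} — weight = 19, hence Positive. {color=yellow, size=9, weight=3, material=glass, count=6} — weight = 3, hence Negative.

Positive, Positive, Positive, Negative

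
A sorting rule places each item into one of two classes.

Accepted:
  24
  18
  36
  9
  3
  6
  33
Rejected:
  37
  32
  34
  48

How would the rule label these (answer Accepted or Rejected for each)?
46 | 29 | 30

The rule appears to be: multiple of 3 AND at most 36.

Rejected, Rejected, Accepted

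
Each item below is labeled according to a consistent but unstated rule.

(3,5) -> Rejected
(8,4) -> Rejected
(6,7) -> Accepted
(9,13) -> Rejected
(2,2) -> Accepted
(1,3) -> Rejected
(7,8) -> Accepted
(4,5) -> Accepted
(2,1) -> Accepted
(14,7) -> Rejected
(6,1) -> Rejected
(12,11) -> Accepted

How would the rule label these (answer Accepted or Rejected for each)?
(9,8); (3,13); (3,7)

Accepted, Rejected, Rejected

Rule: |first − second| ≤ 1. This holds for each 'Accepted' example and fails for each 'Rejected' one.
(9,8) → |9−8| = 1 → Accepted.
(3,13) → |3−13| = 10 → Rejected.
(3,7) → |3−7| = 4 → Rejected.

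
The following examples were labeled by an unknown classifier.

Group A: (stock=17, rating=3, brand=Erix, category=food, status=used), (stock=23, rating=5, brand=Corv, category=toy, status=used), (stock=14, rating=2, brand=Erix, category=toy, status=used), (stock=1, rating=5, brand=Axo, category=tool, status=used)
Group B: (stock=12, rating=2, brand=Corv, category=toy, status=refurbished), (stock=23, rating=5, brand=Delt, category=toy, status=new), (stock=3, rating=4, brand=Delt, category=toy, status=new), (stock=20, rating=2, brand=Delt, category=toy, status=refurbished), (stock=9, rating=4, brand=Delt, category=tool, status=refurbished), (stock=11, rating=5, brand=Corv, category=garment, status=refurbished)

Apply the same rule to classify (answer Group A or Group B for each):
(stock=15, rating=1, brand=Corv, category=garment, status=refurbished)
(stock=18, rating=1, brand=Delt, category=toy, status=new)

The rule appears to be: status is used.
Group B: (stock=15, rating=1, brand=Corv, category=garment, status=refurbished), since status is refurbished. Group B: (stock=18, rating=1, brand=Delt, category=toy, status=new), since status is new.

Group B, Group B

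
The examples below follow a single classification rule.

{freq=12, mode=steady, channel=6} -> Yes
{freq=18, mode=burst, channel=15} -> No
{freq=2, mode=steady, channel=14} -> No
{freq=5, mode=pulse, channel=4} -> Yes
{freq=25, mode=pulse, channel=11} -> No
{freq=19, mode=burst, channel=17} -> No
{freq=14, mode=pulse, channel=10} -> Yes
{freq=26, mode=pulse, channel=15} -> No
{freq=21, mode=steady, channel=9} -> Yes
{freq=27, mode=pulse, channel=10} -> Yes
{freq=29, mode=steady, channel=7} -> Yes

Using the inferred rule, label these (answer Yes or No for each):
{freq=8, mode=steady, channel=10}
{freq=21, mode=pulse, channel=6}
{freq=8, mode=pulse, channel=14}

Yes, Yes, No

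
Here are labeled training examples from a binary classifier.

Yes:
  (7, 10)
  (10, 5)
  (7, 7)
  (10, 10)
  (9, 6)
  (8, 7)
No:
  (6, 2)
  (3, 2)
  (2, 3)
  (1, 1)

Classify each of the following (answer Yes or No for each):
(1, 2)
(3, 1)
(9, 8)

Every 'Yes' example satisfies: sum ≥ 14. None of the 'No' examples do.

No, No, Yes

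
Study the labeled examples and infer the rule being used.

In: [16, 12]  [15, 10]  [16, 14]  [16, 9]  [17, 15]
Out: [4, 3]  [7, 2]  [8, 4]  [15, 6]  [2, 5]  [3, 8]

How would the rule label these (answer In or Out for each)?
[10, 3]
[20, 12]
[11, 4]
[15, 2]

Out, In, Out, Out

A rule that fits every label: sum ≥ 25 — true of each 'In' example, false of each 'Out' one.
[10, 3]: 10+3 = 13 — does not fit, so Out.
[20, 12]: 20+12 = 32 — satisfies this, so In.
[11, 4]: 11+4 = 15 — does not fit, so Out.
[15, 2]: 15+2 = 17 — does not fit, so Out.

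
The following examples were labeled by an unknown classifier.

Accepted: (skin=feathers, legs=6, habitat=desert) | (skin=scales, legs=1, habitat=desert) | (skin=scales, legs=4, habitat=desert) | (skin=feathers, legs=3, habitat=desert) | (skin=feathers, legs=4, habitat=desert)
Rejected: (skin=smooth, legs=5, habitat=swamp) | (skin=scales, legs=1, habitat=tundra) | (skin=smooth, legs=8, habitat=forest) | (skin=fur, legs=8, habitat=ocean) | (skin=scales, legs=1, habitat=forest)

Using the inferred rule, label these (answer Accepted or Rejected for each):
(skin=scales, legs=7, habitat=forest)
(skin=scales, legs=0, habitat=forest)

Rejected, Rejected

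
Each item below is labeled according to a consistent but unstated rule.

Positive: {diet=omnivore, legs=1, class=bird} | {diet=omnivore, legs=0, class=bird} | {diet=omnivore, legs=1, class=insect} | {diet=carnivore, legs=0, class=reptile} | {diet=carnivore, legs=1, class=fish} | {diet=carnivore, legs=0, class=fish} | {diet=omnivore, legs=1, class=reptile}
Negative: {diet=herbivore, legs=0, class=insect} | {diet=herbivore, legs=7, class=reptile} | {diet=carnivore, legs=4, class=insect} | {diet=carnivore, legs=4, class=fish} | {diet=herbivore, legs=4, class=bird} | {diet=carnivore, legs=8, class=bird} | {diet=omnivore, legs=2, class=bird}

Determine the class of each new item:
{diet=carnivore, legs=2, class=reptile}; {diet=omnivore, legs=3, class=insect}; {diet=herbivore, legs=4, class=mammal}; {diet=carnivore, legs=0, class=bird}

Negative, Negative, Negative, Positive

The simplest hypothesis consistent with all the labels is: diet is not herbivore AND legs ≤ 1.
{diet=carnivore, legs=2, class=reptile} → diet is carnivore, legs = 2 → Negative.
{diet=omnivore, legs=3, class=insect} → diet is omnivore, legs = 3 → Negative.
{diet=herbivore, legs=4, class=mammal} → diet is herbivore, legs = 4 → Negative.
{diet=carnivore, legs=0, class=bird} → diet is carnivore, legs = 0 → Positive.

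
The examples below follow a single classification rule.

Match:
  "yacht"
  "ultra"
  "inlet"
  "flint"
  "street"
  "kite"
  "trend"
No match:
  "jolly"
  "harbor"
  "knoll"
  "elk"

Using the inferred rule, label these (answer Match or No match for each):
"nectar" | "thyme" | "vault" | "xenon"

Match, Match, Match, No match

Looking at the examples, the only property every 'Match' case has and every 'No match' case lacks is: contains 't'.
"nectar" — has 't', hence Match. "thyme" — has 't', hence Match. "vault" — has 't', hence Match. "xenon" — no 't', hence No match.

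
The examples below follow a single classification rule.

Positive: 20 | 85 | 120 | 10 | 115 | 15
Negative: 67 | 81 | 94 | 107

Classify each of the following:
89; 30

Negative, Positive

The rule appears to be: multiple of 5.
89 — 89 = 5·17 + 4, hence Negative.
30 — 30 = 5·6, hence Positive.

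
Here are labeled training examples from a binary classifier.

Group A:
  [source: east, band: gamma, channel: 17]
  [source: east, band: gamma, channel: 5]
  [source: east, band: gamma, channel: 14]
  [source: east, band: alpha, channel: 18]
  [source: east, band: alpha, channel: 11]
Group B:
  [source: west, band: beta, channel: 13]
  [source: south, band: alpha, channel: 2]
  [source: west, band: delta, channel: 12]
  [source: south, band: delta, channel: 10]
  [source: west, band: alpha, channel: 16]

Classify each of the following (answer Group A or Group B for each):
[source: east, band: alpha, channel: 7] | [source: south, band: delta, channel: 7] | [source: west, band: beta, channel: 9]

Rule: source is east. This holds for each 'Group A' example and fails for each 'Group B' one.
[source: east, band: alpha, channel: 7] — source is east, hence Group A. [source: south, band: delta, channel: 7] — source is south, hence Group B. [source: west, band: beta, channel: 9] — source is west, hence Group B.

Group A, Group B, Group B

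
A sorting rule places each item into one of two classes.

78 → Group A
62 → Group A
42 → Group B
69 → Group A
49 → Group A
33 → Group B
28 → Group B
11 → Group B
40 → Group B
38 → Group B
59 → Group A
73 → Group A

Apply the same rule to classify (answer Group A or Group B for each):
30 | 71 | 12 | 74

Group B, Group A, Group B, Group A

One predicate separates the groups cleanly: at least 49.
30 — 30 < 49, hence Group B. 71 — 71 ≥ 49, hence Group A. 12 — 12 < 49, hence Group B. 74 — 74 ≥ 49, hence Group A.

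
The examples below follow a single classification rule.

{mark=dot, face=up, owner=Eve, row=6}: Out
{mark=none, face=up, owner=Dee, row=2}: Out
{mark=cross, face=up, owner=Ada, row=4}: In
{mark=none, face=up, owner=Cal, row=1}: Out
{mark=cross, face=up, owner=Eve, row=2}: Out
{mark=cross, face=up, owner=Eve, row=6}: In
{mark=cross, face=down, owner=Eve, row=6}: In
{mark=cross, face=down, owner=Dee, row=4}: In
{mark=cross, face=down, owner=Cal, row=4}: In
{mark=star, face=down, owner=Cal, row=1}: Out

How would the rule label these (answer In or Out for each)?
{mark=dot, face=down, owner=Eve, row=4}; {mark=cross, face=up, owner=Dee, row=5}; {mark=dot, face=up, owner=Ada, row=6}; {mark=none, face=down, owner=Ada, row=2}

The distinguishing property — mark is cross AND row ≥ 4 — holds for all the 'In' cases and none of the 'Out' cases.
Out: {mark=dot, face=down, owner=Eve, row=4}, since mark is dot, row = 4. In: {mark=cross, face=up, owner=Dee, row=5}, since mark is cross, row = 5. Out: {mark=dot, face=up, owner=Ada, row=6}, since mark is dot, row = 6. Out: {mark=none, face=down, owner=Ada, row=2}, since mark is none, row = 2.

Out, In, Out, Out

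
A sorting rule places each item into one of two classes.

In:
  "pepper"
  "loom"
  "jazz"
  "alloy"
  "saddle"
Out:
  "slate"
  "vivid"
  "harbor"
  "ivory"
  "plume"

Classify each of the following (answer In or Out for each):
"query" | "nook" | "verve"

Out, In, Out

Rule: has a double letter. This holds for each 'In' example and fails for each 'Out' one.
"query" — no doubled letter, hence Out.
"nook" — 'oo' doubled, hence In.
"verve" — no doubled letter, hence Out.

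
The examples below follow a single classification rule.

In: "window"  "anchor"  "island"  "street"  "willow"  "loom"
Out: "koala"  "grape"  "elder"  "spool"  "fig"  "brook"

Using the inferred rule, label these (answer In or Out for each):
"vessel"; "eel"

In, Out

Every 'In' example satisfies: even length. None of the 'Out' examples do.
"vessel": In (length 6).
"eel": Out (length 3).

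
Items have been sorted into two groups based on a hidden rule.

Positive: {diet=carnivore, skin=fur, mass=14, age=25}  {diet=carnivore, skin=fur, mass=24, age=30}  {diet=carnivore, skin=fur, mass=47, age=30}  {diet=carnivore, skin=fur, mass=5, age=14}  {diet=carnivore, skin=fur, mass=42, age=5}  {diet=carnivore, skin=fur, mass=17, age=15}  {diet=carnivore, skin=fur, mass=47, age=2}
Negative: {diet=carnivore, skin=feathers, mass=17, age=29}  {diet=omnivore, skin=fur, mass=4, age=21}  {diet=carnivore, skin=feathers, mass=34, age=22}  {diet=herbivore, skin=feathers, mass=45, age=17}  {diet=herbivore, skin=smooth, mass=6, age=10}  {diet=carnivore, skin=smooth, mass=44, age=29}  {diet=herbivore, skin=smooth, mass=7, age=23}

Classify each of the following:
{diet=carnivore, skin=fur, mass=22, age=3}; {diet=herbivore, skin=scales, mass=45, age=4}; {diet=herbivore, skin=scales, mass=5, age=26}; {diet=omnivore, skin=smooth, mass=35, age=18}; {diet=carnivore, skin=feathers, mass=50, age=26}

Every 'Positive' example satisfies: skin is fur AND diet is carnivore. None of the 'Negative' examples do.
{diet=carnivore, skin=fur, mass=22, age=3}: skin is fur, diet is carnivore, has this property → Positive. {diet=herbivore, skin=scales, mass=45, age=4}: skin is scales, diet is herbivore, does not pass → Negative. {diet=herbivore, skin=scales, mass=5, age=26}: skin is scales, diet is herbivore, does not pass → Negative. {diet=omnivore, skin=smooth, mass=35, age=18}: skin is smooth, diet is omnivore, does not pass → Negative. {diet=carnivore, skin=feathers, mass=50, age=26}: skin is feathers, diet is carnivore, does not pass → Negative.

Positive, Negative, Negative, Negative, Negative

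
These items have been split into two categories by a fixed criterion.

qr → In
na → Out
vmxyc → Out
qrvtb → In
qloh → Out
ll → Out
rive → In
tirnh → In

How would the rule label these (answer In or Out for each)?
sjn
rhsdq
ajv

Out, In, Out

Checking candidate rules against both groups, what survives is: contains 'r'.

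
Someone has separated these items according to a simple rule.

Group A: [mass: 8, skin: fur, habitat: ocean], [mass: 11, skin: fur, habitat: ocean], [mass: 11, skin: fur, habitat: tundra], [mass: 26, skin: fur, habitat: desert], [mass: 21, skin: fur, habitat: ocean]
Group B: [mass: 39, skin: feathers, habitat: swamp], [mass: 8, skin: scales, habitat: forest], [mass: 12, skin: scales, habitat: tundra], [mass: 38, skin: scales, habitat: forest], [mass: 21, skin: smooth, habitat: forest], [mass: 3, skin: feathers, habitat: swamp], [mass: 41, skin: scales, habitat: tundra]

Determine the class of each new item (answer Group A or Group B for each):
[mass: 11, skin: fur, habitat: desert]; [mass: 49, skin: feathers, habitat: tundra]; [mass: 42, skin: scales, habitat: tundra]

Group A, Group B, Group B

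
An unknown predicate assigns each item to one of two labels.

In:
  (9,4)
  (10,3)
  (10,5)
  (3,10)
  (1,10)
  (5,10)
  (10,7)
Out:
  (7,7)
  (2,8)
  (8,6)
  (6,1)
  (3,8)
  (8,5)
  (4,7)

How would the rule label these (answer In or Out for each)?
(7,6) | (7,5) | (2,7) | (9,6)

The pattern is that an item is 'In' exactly when: max ≥ 9.
(7,6): max 7 — does not pass, so Out. (7,5): max 7 — does not pass, so Out. (2,7): max 7 — does not pass, so Out. (9,6): max 9 — passes, so In.

Out, Out, Out, In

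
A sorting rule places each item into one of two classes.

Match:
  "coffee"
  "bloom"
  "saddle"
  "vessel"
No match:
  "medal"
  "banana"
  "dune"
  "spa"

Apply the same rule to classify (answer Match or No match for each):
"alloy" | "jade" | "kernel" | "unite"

The simplest hypothesis consistent with all the labels is: has a double letter.

Match, No match, No match, No match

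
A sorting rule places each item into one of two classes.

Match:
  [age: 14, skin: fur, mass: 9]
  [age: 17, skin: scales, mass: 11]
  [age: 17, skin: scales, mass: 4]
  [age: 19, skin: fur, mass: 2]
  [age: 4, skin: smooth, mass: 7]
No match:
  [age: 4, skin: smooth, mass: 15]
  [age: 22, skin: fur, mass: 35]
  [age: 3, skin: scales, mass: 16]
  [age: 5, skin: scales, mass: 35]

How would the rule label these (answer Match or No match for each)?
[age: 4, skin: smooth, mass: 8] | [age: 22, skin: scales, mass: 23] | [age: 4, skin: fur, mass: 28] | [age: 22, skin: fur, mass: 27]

Match, No match, No match, No match

A rule that fits every label: mass ≤ 11 — true of each 'Match' example, false of each 'No match' one.
[age: 4, skin: smooth, mass: 8]: Match (mass = 8). [age: 22, skin: scales, mass: 23]: No match (mass = 23). [age: 4, skin: fur, mass: 28]: No match (mass = 28). [age: 22, skin: fur, mass: 27]: No match (mass = 27).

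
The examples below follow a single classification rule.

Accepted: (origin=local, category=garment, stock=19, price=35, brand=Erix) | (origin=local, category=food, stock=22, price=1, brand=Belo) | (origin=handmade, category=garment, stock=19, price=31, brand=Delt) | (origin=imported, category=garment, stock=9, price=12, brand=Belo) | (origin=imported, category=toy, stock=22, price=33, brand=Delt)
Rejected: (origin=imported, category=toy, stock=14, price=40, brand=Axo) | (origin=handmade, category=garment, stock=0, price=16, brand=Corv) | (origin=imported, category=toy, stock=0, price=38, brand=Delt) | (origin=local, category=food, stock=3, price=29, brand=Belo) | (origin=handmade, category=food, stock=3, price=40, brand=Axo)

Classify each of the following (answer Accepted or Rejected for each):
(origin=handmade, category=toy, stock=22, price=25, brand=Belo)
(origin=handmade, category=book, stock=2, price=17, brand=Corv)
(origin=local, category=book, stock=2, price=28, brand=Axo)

Accepted, Rejected, Rejected

The classifier is using: stock ≥ 9 AND price ≤ 35.
(origin=handmade, category=toy, stock=22, price=25, brand=Belo) — stock = 22, price = 25, hence Accepted. (origin=handmade, category=book, stock=2, price=17, brand=Corv) — stock = 2, price = 17, hence Rejected. (origin=local, category=book, stock=2, price=28, brand=Axo) — stock = 2, price = 28, hence Rejected.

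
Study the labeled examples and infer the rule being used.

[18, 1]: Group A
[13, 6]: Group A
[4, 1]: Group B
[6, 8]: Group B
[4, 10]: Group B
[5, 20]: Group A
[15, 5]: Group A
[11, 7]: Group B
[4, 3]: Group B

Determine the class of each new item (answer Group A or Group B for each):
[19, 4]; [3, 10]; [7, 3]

Group A, Group B, Group B

A rule that fits every label: sum ≥ 19 — true of each 'Group A' example, false of each 'Group B' one.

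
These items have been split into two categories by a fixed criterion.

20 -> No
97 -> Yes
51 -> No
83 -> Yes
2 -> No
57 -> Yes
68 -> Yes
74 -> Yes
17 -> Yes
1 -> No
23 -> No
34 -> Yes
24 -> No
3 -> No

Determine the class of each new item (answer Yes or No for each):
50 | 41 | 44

No, No, Yes

The rule appears to be: digit sum ≥ 7.
50: digit sum 5+0 = 5, fails the rule → No.
41: digit sum 4+1 = 5, fails the rule → No.
44: digit sum 4+4 = 8, satisfies this → Yes.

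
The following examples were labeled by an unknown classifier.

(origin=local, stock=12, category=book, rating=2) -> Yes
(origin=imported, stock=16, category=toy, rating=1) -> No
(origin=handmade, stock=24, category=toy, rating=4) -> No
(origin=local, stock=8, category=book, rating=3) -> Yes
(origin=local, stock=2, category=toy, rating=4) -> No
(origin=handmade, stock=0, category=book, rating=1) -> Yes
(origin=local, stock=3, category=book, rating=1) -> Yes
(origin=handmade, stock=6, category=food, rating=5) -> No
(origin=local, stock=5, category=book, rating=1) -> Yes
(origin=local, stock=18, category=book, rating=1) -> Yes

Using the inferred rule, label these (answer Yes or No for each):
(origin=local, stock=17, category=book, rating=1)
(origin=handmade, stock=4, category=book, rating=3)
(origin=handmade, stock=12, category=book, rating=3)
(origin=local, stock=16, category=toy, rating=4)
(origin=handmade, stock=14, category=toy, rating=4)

Comparing the two groups points to one rule — category is book.
(origin=local, stock=17, category=book, rating=1) — category is book, hence Yes. (origin=handmade, stock=4, category=book, rating=3) — category is book, hence Yes. (origin=handmade, stock=12, category=book, rating=3) — category is book, hence Yes. (origin=local, stock=16, category=toy, rating=4) — category is toy, hence No. (origin=handmade, stock=14, category=toy, rating=4) — category is toy, hence No.

Yes, Yes, Yes, No, No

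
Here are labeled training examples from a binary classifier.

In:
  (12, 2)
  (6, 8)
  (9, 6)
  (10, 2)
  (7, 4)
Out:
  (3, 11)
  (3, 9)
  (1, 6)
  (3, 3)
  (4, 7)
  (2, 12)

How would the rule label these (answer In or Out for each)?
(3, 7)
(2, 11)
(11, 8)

Out, Out, In

The common property of the 'In' items is: first ≥ 6. No 'Out' item has it.
(3, 7): Out (first 3). (2, 11): Out (first 2). (11, 8): In (first 11).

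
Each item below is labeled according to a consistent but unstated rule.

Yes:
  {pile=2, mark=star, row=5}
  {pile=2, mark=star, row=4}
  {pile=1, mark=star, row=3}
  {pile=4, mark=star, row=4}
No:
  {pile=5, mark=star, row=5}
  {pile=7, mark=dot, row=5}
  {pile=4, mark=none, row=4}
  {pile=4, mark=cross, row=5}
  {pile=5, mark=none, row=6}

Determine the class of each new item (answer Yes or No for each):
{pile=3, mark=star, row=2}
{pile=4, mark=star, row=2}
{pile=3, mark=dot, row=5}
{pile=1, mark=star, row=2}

All 'Yes' examples share one property — mark is star AND pile ≤ 4 — and every 'No' example lacks it.
{pile=3, mark=star, row=2} → mark is star, pile = 3 → Yes. {pile=4, mark=star, row=2} → mark is star, pile = 4 → Yes. {pile=3, mark=dot, row=5} → mark is dot, pile = 3 → No. {pile=1, mark=star, row=2} → mark is star, pile = 1 → Yes.

Yes, Yes, No, Yes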